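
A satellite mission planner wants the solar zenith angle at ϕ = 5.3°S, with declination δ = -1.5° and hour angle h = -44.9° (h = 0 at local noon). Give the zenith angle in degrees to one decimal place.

cos θ_z = sin ϕ sin δ + cos ϕ cos δ cos h = 0.002418 + 0.705070 = 0.707488.
θ_z = arccos(0.707488) = 45.0°.

θ_z = 45.0°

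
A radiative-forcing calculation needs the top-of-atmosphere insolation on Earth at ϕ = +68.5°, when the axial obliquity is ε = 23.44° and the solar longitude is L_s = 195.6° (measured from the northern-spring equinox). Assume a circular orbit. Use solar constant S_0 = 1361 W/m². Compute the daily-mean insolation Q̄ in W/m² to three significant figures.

Solar declination: sin δ = sin ε · sin L_s = sin 23.44° × sin 195.6° = -0.10697, so δ = -6.141°.
cos h₀ = −tan(+68.5°) tan(-6.141°) = 0.2731, h₀ = 1.2941 rad.
Bracket: h₀ sin ϕ sin δ + cos ϕ cos δ sin h₀ = 1.2941×0.93042×-0.10697 + 0.36650×0.99426×0.96198 = -0.128798 + 0.350542 = 0.221744.
Q̄ = (S_0/π) × [bracket] = (1361/π) × 0.221744 = 96.06 W/m².

Q̄ ≈ 96.1 W/m²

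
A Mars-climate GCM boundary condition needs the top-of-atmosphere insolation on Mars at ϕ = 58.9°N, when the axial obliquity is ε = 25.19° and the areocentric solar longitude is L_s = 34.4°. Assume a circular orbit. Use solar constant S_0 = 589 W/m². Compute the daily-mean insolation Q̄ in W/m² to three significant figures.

Q̄ ≈ 163 W/m²

sin δ = sin 25.19° × sin 34.4° = 0.24046, so δ = +13.914°.
cos h₀ = −tan(+58.9°) tan(+13.914°) = -0.4107, h₀ = 1.9940 rad.
Bracket: h₀ sin ϕ sin δ + cos ϕ cos δ sin h₀ = 1.9940×0.85627×0.24046 + 0.51653×0.97066×0.91178 = 0.410562 + 0.457144 = 0.867706.
Q̄ = (S_0/π) × [bracket] = (589/π) × 0.867706 = 162.7 W/m².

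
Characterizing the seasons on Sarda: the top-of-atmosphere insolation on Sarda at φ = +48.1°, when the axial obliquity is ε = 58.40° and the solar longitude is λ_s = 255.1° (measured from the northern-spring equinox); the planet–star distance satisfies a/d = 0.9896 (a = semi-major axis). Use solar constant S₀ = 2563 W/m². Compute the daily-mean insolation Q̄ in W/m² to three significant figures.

Solar declination: sin δ = sin ε · sin λ_s = sin 58.40° × sin 255.1° = -0.82309, so δ = -55.395°.
cos H₀ = −tan(+48.1°) tan(-55.395°) = 1.6153 ≥ 1 ⇒ polar night, H₀ = 0 and Q̄ = 0.
Inverse-square distance factor (a/d)² = 0.9896² = 0.979308.

Q̄ ≈ 0.00 W/m²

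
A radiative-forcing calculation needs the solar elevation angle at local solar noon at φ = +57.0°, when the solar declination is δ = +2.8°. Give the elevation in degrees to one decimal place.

35.8°

At local noon the hour angle is zero, so the zenith angle equals |φ − δ| = |+57.0° − (+2.800°)| = 54.200°.
Elevation = 90° − 54.200° = 35.8°.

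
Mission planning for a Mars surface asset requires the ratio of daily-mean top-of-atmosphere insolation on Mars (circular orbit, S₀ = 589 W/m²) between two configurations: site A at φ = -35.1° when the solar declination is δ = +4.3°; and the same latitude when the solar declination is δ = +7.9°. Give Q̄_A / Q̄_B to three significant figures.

— Configuration A (φ=-35.1°):
cos H₀ = −tan(-35.1°) tan(+4.300°) = 0.0528, H₀ = 1.5179 rad.
Bracket: H₀ sin φ sin δ + cos φ cos δ sin H₀ = 1.5179×-0.57501×0.07498 + 0.81815×0.99719×0.99860 = -0.065443 + 0.814709 = 0.749266.
Q̄ = (S₀/π) × [bracket] = (589/π) × 0.749266 = 140.48 W/m².
— Configuration B (φ=-35.1°):
cos H₀ = −tan(-35.1°) tan(+7.900°) = 0.0975, H₀ = 1.4731 rad.
Bracket: H₀ sin φ sin δ + cos φ cos δ sin H₀ = 1.4731×-0.57501×0.13744 + 0.81815×0.99051×0.99523 = -0.116418 + 0.806520 = 0.690102.
Q̄ = (S₀/π) × [bracket] = (589/π) × 0.690102 = 129.38 W/m².
Ratio Q̄_A / Q̄_B = 140.48 / 129.38 = 1.086.

Q̄_A / Q̄_B ≈ 1.09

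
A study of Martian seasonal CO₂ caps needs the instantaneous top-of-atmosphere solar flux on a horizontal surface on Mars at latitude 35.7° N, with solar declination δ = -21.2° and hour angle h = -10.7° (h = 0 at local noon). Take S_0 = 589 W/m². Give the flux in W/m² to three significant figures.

314 W/m²

cos θ_z = sin ϕ sin δ + cos ϕ cos δ cos h = -0.211023 + 0.743961 = 0.532938.
Flux = S_0 · cos θ_z = 589 × 0.532938 = 313.9 W/m².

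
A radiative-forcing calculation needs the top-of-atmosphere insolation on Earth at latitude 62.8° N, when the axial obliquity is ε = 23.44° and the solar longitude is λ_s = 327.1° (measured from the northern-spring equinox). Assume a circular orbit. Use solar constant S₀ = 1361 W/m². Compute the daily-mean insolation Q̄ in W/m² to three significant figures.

Q̄ ≈ 80.8 W/m²

Solar declination: sin δ = sin ε · sin λ_s = sin 23.44° × sin 327.1° = -0.21607, so δ = -12.478°.
cos H₀ = −tan(+62.8°) tan(-12.478°) = 0.4306, H₀ = 1.1256 rad.
Bracket: H₀ sin φ sin δ + cos φ cos δ sin H₀ = 1.1256×0.88942×-0.21607 + 0.45710×0.97638×0.90255 = -0.216314 + 0.402811 = 0.186497.
Q̄ = (S₀/π) × [bracket] = (1361/π) × 0.186497 = 80.79 W/m².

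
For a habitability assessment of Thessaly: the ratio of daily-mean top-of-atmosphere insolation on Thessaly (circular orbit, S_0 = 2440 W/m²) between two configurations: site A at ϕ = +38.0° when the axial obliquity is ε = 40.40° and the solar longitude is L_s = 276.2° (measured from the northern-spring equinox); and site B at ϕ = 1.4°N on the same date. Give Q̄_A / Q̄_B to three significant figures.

— Configuration A (ϕ=+38.0°):
Solar declination: sin δ = sin ε · sin L_s = sin 40.40° × sin 276.2° = -0.64433, so δ = -40.115°.
cos h₀ = −tan(+38.0°) tan(-40.115°) = 0.6583, h₀ = 0.8523 rad.
Bracket: h₀ sin ϕ sin δ + cos ϕ cos δ sin h₀ = 0.8523×0.61566×-0.64433 + 0.78801×0.76475×0.75279 = -0.338097 + 0.453654 = 0.115557.
Q̄ = (S_0/π) × [bracket] = (2440/π) × 0.115557 = 89.750 W/m².
— Configuration B (ϕ=+1.4°):
cos h₀ = −tan(+1.4°) tan(-40.115°) = 0.0206, h₀ = 1.5502 rad.
Bracket: h₀ sin ϕ sin δ + cos ϕ cos δ sin h₀ = 1.5502×0.02443×-0.64433 + 0.99970×0.76475×0.99979 = -0.024402 + 0.764360 = 0.739958.
Q̄ = (S_0/π) × [bracket] = (2440/π) × 0.739958 = 574.71 W/m².
Ratio Q̄_A / Q̄_B = 89.750 / 574.71 = 0.1562.

Q̄_A / Q̄_B ≈ 0.156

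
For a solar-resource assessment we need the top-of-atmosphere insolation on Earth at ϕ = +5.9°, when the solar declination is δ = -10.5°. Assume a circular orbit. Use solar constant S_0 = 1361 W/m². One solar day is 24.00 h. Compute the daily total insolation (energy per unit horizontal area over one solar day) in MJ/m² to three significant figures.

35.5 MJ/m²

cos h₀ = −tan(+5.9°) tan(-10.500°) = 0.0192, h₀ = 1.5516 rad.
Bracket: h₀ sin ϕ sin δ + cos ϕ cos δ sin h₀ = 1.5516×0.10279×-0.18224 + 0.99470×0.98325×0.99982 = -0.029065 + 0.977863 = 0.948798.
Q̄ = (S_0/π) × [bracket] = (1361/π) × 0.948798 = 411.04 W/m².
Daily total = Q̄ × 24.00 h × 3600 s/h = 411.04 × 24.00 × 3600 / 10⁶ = 35.51 MJ/m².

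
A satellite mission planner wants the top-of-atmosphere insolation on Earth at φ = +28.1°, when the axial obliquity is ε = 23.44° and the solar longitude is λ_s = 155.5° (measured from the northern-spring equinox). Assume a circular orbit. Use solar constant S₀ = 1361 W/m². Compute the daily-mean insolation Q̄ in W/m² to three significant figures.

Solar declination: sin δ = sin ε · sin λ_s = sin 23.44° × sin 155.5° = 0.16496, so δ = +9.495°.
cos H₀ = −tan(+28.1°) tan(+9.495°) = -0.0893, H₀ = 1.6602 rad.
Bracket: H₀ sin φ sin δ + cos φ cos δ sin H₀ = 1.6602×0.47101×0.16496 + 0.88213×0.98630×0.99600 = 0.128994 + 0.866565 = 0.995559.
Q̄ = (S₀/π) × [bracket] = (1361/π) × 0.995559 = 431.3 W/m².

Q̄ ≈ 431 W/m²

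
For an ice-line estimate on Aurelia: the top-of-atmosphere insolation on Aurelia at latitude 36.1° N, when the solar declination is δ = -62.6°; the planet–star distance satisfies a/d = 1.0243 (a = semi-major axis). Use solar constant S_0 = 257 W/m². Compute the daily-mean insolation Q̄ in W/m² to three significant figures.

cos h₀ = −tan(+36.1°) tan(-62.600°) = 1.4068 ≥ 1 ⇒ polar night, h₀ = 0 and Q̄ = 0.
Inverse-square distance factor (a/d)² = 1.0243² = 1.049190.

Q̄ ≈ 0.00 W/m²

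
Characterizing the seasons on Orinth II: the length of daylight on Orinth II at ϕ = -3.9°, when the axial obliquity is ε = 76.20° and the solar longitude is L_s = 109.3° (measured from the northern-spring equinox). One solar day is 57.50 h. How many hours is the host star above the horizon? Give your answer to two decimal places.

25.88 h

Solar declination: sin δ = sin ε · sin L_s = sin 76.20° × sin 109.3° = 0.91656, so δ = +66.428°.
cos h₀ = −tan ϕ · tan δ = −tan(-3.9°) × tan(+66.428°) = 0.1562, so h₀ = 1.4139 rad = 81.01°.
Daylight = 2h₀/(2π) × 57.50 h = (1.4139/π) × 57.50 = 25.88 h.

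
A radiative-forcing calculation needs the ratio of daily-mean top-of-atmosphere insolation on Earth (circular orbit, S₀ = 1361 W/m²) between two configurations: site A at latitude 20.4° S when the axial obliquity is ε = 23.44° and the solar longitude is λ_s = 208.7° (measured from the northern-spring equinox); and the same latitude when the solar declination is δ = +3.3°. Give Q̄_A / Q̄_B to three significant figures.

Q̄_A / Q̄_B ≈ 1.14

— Configuration A (φ=-20.4°):
Solar declination: sin δ = sin ε · sin λ_s = sin 23.44° × sin 208.7° = -0.19103, so δ = -11.013°.
cos H₀ = −tan(-20.4°) tan(-11.013°) = -0.0724, H₀ = 1.6432 rad.
Bracket: H₀ sin φ sin δ + cos φ cos δ sin H₀ = 1.6432×-0.34857×-0.19103 + 0.93728×0.98158×0.99738 = 0.109416 + 0.917605 = 1.027021.
Q̄ = (S₀/π) × [bracket] = (1361/π) × 1.027021 = 444.93 W/m².
— Configuration B (φ=-20.4°):
cos H₀ = −tan(-20.4°) tan(+3.300°) = 0.0214, H₀ = 1.5494 rad.
Bracket: H₀ sin φ sin δ + cos φ cos δ sin H₀ = 1.5494×-0.34857×0.05756 + 0.93728×0.99834×0.99977 = -0.031087 + 0.935509 = 0.904422.
Q̄ = (S₀/π) × [bracket] = (1361/π) × 0.904422 = 391.81 W/m².
Ratio Q̄_A / Q̄_B = 444.93 / 391.81 = 1.136.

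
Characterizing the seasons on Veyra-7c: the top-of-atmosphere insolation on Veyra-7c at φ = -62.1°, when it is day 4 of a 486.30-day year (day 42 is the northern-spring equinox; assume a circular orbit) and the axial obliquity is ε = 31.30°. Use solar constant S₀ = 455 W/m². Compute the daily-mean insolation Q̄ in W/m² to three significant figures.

Q̄ ≈ 123 W/m²

Solar longitude: λ_s = 360° × (4 − 42)/486.30 = -28.131°, i.e. -28.131° + 360° = 331.869°.
sin δ = sin 31.30° × sin 331.869° = -0.24495, so δ = -14.179°.
cos H₀ = −tan(-62.1°) tan(-14.179°) = -0.4772, H₀ = 2.0682 rad.
Bracket: H₀ sin φ sin δ + cos φ cos δ sin H₀ = 2.0682×-0.88377×-0.24495 + 0.46793×0.96954×0.87882 = 0.447723 + 0.398700 = 0.846423.
Q̄ = (S₀/π) × [bracket] = (455/π) × 0.846423 = 122.6 W/m².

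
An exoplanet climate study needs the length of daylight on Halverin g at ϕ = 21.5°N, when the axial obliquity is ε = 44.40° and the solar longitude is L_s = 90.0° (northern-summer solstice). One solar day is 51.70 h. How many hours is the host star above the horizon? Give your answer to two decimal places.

32.37 h

Solar declination: sin δ = sin ε · sin L_s = sin 44.40° × sin 90.0° = 0.69966, so δ = +44.400°.
cos h₀ = −tan ϕ · tan δ = −tan(+21.5°) × tan(+44.400°) = -0.3857, so h₀ = 1.9668 rad = 112.69°.
Daylight = 2h₀/(2π) × 51.70 h = (1.9668/π) × 51.70 = 32.37 h.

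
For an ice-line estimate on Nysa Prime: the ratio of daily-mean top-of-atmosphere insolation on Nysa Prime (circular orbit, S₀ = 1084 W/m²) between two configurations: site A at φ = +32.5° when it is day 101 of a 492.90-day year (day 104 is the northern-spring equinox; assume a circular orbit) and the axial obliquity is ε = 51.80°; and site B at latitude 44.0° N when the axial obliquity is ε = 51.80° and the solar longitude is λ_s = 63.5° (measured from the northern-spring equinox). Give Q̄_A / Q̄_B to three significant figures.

Q̄_A / Q̄_B ≈ 0.531

— Configuration A (φ=+32.5°):
Solar longitude: λ_s = 360° × (101 − 104)/492.90 = -2.191°, i.e. -2.191° + 360° = 357.809°.
sin δ = sin 51.80° × sin 357.809° = -0.03005, so δ = -1.722°.
cos H₀ = −tan(+32.5°) tan(-1.722°) = 0.0191, H₀ = 1.5516 rad.
Bracket: H₀ sin φ sin δ + cos φ cos δ sin H₀ = 1.5516×0.53730×-0.03005 + 0.84339×0.99955×0.99982 = -0.025052 + 0.842859 = 0.817807.
Q̄ = (S₀/π) × [bracket] = (1084/π) × 0.817807 = 282.18 W/m².
— Configuration B (φ=+44.0°):
Solar declination: sin δ = sin ε · sin λ_s = sin 51.80° × sin 63.5° = 0.70329, so δ = +44.692°.
cos H₀ = −tan(+44.0°) tan(+44.692°) = -0.9553, H₀ = 2.8416 rad.
Bracket: H₀ sin φ sin δ + cos φ cos δ sin H₀ = 2.8416×0.69466×0.70329 + 0.71934×0.71090×0.29548 = 1.388256 + 0.151102 = 1.539358.
Q̄ = (S₀/π) × [bracket] = (1084/π) × 1.539358 = 531.15 W/m².
Ratio Q̄_A / Q̄_B = 282.18 / 531.15 = 0.5313.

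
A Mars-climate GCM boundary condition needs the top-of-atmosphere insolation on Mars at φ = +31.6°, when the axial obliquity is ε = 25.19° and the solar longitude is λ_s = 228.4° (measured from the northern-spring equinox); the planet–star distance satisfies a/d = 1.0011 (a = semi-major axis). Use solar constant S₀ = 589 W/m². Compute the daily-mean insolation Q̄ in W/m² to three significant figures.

Solar declination: sin δ = sin ε · sin λ_s = sin 25.19° × sin 228.4° = -0.31828, so δ = -18.559°.
cos H₀ = −tan(+31.6°) tan(-18.559°) = 0.2065, H₀ = 1.3628 rad.
Bracket: H₀ sin φ sin δ + cos φ cos δ sin H₀ = 1.3628×0.52399×-0.31828 + 0.85173×0.94800×0.97844 = -0.227282 + 0.790032 = 0.562750.
Inverse-square distance factor (a/d)² = 1.0011² = 1.002201.
Q̄ = (S₀/π) × 1.002201 × [bracket] = (589/π) × 1.002201 × 0.562750 = 105.7 W/m².

Q̄ ≈ 106 W/m²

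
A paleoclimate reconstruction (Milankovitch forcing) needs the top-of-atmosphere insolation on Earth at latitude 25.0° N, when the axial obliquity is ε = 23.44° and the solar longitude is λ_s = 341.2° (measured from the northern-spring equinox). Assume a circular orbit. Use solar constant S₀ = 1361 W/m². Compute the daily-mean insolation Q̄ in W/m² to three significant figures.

Solar declination: sin δ = sin ε · sin λ_s = sin 23.44° × sin 341.2° = -0.12819, so δ = -7.365°.
cos H₀ = −tan(+25.0°) tan(-7.365°) = 0.0603, H₀ = 1.5105 rad.
Bracket: H₀ sin φ sin δ + cos φ cos δ sin H₀ = 1.5105×0.42262×-0.12819 + 0.90631×0.99175×0.99818 = -0.081832 + 0.897197 = 0.815365.
Q̄ = (S₀/π) × [bracket] = (1361/π) × 0.815365 = 353.2 W/m².

Q̄ ≈ 353 W/m²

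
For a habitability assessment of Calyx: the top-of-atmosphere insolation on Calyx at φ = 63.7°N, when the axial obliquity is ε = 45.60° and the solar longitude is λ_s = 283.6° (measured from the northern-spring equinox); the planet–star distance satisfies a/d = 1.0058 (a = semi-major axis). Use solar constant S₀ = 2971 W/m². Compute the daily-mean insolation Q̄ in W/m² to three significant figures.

Solar declination: sin δ = sin ε · sin λ_s = sin 45.60° × sin 283.6° = -0.69444, so δ = -43.983°.
cos H₀ = −tan(+63.7°) tan(-43.983°) = 1.9527 ≥ 1 ⇒ polar night, H₀ = 0 and Q̄ = 0.
Inverse-square distance factor (a/d)² = 1.0058² = 1.011634.

Q̄ ≈ 0.00 W/m²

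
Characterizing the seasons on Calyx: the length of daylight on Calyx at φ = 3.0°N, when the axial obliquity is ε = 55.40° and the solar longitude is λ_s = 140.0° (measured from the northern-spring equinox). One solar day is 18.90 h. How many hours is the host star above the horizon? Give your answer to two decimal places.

Solar declination: sin δ = sin ε · sin λ_s = sin 55.40° × sin 140.0° = 0.52910, so δ = +31.945°.
cos H₀ = −tan φ · tan δ = −tan(+3.0°) × tan(+31.945°) = -0.0327, so H₀ = 1.6035 rad = 91.87°.
Daylight = 2H₀/(2π) × 18.90 h = (1.6035/π) × 18.90 = 9.65 h.

9.65 h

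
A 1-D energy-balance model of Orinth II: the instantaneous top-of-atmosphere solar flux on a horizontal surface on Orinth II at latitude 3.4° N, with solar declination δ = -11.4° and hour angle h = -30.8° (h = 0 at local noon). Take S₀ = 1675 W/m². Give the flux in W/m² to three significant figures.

cos θ_z = sin φ sin δ + cos φ cos δ cos h = -0.011722 + 0.840532 = 0.828810.
Flux = S₀ · cos θ_z = 1675 × 0.828810 = 1388 W/m².

1.39e+03 W/m²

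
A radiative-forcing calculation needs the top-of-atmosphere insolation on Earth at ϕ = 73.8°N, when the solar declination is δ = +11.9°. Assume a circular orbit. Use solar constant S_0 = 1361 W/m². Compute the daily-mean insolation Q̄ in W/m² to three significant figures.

cos h₀ = −tan(+73.8°) tan(+11.900°) = -0.7253, h₀ = 2.3823 rad.
Bracket: h₀ sin ϕ sin δ + cos ϕ cos δ sin h₀ = 2.3823×0.96029×0.20620 + 0.27899×0.97851×0.68838 = 0.471724 + 0.187924 = 0.659648.
Q̄ = (S_0/π) × [bracket] = (1361/π) × 0.659648 = 285.8 W/m².

Q̄ ≈ 286 W/m²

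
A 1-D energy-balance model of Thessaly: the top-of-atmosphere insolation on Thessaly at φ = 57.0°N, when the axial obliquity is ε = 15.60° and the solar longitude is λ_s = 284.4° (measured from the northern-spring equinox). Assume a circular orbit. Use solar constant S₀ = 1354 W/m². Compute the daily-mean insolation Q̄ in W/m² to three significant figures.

Q̄ ≈ 98.6 W/m²

Solar declination: sin δ = sin ε · sin λ_s = sin 15.60° × sin 284.4° = -0.26047, so δ = -15.098°.
cos H₀ = −tan(+57.0°) tan(-15.098°) = 0.4154, H₀ = 1.1424 rad.
Bracket: H₀ sin φ sin δ + cos φ cos δ sin H₀ = 1.1424×0.83867×-0.26047 + 0.54464×0.96548×0.90962 = -0.249555 + 0.478314 = 0.228759.
Q̄ = (S₀/π) × [bracket] = (1354/π) × 0.228759 = 98.59 W/m².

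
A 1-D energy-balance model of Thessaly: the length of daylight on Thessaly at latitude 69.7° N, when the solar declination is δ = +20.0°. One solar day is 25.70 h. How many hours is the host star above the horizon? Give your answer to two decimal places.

24.23 h

cos h₀ = −tan ϕ · tan δ = −tan(+69.7°) × tan(+20.000°) = -0.9839, so h₀ = 2.9621 rad = 169.72°.
Daylight = 2h₀/(2π) × 25.70 h = (2.9621/π) × 25.70 = 24.23 h.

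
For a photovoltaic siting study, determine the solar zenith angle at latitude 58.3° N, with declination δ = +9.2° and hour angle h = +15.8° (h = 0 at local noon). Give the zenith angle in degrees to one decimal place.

cos θ_z = sin φ sin δ + cos φ cos δ cos h = 0.136029 + 0.499114 = 0.635143.
θ_z = arccos(0.635143) = 50.6°.

θ_z = 50.6°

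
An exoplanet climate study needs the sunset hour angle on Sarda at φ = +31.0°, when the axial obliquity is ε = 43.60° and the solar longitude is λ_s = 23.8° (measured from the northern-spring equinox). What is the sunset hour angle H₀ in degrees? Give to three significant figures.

H₀ = 100°

Solar declination: sin δ = sin ε · sin λ_s = sin 43.60° × sin 23.8° = 0.27829, so δ = +16.158°.
cos H₀ = −tan φ · tan δ = −tan(+31.0°) × tan(+16.158°) = -0.1741, so H₀ = 1.7458 rad = 100.03°.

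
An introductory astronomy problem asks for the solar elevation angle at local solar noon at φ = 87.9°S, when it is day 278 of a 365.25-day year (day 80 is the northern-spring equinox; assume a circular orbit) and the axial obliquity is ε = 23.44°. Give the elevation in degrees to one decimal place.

Solar longitude: λ_s = 360° × (278 − 80)/365.25 = 195.154°.
sin δ = sin 23.44° × sin 195.154° = -0.10399, so δ = -5.969°.
At local noon the hour angle is zero, so the zenith angle equals |φ − δ| = |-87.9° − (-5.969°)| = 81.931°.
Elevation = 90° − 81.931° = 8.1°.

8.1°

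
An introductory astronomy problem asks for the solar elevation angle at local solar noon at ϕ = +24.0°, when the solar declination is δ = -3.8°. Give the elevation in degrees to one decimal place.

62.2°

At local noon the hour angle is zero, so the zenith angle equals |ϕ − δ| = |+24.0° − (-3.800°)| = 27.800°.
Elevation = 90° − 27.800° = 62.2°.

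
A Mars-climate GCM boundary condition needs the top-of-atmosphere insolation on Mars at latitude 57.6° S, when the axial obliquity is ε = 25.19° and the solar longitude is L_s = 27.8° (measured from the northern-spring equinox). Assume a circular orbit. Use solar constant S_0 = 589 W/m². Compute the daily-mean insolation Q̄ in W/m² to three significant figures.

Q̄ ≈ 54.2 W/m²

Solar declination: sin δ = sin ε · sin L_s = sin 25.19° × sin 27.8° = 0.19850, so δ = +11.449°.
cos h₀ = −tan(-57.6°) tan(+11.449°) = 0.3191, h₀ = 1.2460 rad.
Bracket: h₀ sin ϕ sin δ + cos ϕ cos δ sin h₀ = 1.2460×-0.84433×0.19850 + 0.53583×0.98010×0.94771 = -0.208829 + 0.497706 = 0.288877.
Q̄ = (S_0/π) × [bracket] = (589/π) × 0.288877 = 54.16 W/m².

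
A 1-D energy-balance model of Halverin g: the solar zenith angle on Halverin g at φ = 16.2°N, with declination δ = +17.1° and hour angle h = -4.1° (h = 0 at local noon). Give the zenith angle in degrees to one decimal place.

θ_z = 4.0°

cos θ_z = sin φ sin δ + cos φ cos δ cos h = 0.082035 + 0.915493 = 0.997528.
θ_z = arccos(0.997528) = 4.0°.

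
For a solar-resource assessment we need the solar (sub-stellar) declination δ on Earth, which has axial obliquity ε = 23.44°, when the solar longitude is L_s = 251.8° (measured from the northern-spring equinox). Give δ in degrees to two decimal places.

δ = -22.20°

sin δ = sin ε · sin L_s = sin 23.44° × sin 251.8° = -0.377888.
δ = arcsin(-0.377888) = -22.20°.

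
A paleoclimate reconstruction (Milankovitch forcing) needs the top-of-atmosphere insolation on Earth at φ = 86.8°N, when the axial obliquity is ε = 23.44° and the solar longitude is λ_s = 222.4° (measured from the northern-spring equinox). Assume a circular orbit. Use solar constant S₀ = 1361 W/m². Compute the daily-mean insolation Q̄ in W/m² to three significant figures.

Solar declination: sin δ = sin ε · sin λ_s = sin 23.44° × sin 222.4° = -0.26823, so δ = -15.559°.
cos H₀ = −tan(+86.8°) tan(-15.559°) = 4.9801 ≥ 1 ⇒ polar night, H₀ = 0 and Q̄ = 0.

Q̄ ≈ 0.00 W/m²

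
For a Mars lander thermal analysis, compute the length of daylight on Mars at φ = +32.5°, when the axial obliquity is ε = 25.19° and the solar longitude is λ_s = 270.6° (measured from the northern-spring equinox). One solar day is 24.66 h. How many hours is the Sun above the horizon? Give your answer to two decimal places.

9.94 h

Solar declination: sin δ = sin ε · sin λ_s = sin 25.19° × sin 270.6° = -0.42560, so δ = -25.189°.
cos H₀ = −tan φ · tan δ = −tan(+32.5°) × tan(-25.189°) = 0.2996, so H₀ = 1.2665 rad = 72.56°.
Daylight = 2H₀/(2π) × 24.66 h = (1.2665/π) × 24.66 = 9.94 h.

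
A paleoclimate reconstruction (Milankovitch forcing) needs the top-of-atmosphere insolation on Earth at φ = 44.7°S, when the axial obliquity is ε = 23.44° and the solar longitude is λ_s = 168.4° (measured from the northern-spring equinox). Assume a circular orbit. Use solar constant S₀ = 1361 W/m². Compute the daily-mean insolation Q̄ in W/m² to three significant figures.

Solar declination: sin δ = sin ε · sin λ_s = sin 23.44° × sin 168.4° = 0.07999, so δ = +4.588°.
cos H₀ = −tan(-44.7°) tan(+4.588°) = 0.0794, H₀ = 1.4913 rad.
Bracket: H₀ sin φ sin δ + cos φ cos δ sin H₀ = 1.4913×-0.70339×0.07999 + 0.71080×0.99680×0.99684 = -0.083907 + 0.706286 = 0.622379.
Q̄ = (S₀/π) × [bracket] = (1361/π) × 0.622379 = 269.6 W/m².

Q̄ ≈ 270 W/m²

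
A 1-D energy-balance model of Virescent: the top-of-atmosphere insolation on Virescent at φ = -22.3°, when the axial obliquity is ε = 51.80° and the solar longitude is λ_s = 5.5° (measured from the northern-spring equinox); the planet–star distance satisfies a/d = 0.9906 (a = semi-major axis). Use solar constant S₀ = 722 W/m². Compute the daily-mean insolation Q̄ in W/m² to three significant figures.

Solar declination: sin δ = sin ε · sin λ_s = sin 51.80° × sin 5.5° = 0.07532, so δ = +4.320°.
cos H₀ = −tan(-22.3°) tan(+4.320°) = 0.0310, H₀ = 1.5398 rad.
Bracket: H₀ sin φ sin δ + cos φ cos δ sin H₀ = 1.5398×-0.37946×0.07532 + 0.92521×0.99716×0.99952 = -0.044009 + 0.922140 = 0.878131.
Inverse-square distance factor (a/d)² = 0.9906² = 0.981288.
Q̄ = (S₀/π) × 0.981288 × [bracket] = (722/π) × 0.981288 × 0.878131 = 198.0 W/m².

Q̄ ≈ 198 W/m²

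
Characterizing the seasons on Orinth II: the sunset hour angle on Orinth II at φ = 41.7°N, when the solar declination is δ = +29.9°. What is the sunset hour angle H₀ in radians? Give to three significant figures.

H₀ = 2.11 rad

cos H₀ = −tan φ · tan δ = −tan(+41.7°) × tan(+29.900°) = -0.5123, so H₀ = 2.1087 rad = 120.82°.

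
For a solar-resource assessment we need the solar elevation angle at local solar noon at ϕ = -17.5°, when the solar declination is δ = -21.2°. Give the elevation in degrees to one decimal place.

86.3°

At local noon the hour angle is zero, so the zenith angle equals |ϕ − δ| = |-17.5° − (-21.200°)| = 3.700°.
Elevation = 90° − 3.700° = 86.3°.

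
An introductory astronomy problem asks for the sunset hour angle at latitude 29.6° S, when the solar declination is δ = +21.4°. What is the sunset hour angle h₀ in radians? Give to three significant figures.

h₀ = 1.35 rad

cos h₀ = −tan ϕ · tan δ = −tan(-29.6°) × tan(+21.400°) = 0.2226, so h₀ = 1.3463 rad = 77.14°.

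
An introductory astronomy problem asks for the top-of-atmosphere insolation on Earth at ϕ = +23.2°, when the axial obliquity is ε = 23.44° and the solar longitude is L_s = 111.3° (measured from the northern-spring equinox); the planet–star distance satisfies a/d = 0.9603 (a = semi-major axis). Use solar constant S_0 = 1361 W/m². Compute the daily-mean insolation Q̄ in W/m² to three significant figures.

Q̄ ≈ 438 W/m²

Solar declination: sin δ = sin ε · sin L_s = sin 23.44° × sin 111.3° = 0.37062, so δ = +21.754°.
cos h₀ = −tan(+23.2°) tan(+21.754°) = -0.1710, h₀ = 1.7427 rad.
Bracket: h₀ sin ϕ sin δ + cos ϕ cos δ sin h₀ = 1.7427×0.39394×0.37062 + 0.91914×0.92879×0.98527 = 0.254438 + 0.841113 = 1.095551.
Inverse-square distance factor (a/d)² = 0.9603² = 0.922176.
Q̄ = (S_0/π) × 0.922176 × [bracket] = (1361/π) × 0.922176 × 1.095551 = 437.7 W/m².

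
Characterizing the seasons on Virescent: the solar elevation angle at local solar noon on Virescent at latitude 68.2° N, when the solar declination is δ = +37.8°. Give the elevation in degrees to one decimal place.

At local noon the hour angle is zero, so the zenith angle equals |ϕ − δ| = |+68.2° − (+37.800°)| = 30.400°.
Elevation = 90° − 30.400° = 59.6°.

59.6°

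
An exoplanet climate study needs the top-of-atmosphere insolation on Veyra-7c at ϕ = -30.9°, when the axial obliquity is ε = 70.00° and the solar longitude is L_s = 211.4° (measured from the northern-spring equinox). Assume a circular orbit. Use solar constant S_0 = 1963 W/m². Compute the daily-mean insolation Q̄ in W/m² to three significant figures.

Q̄ ≈ 741 W/m²

Solar declination: sin δ = sin ε · sin L_s = sin 70.00° × sin 211.4° = -0.48959, so δ = -29.314°.
cos h₀ = −tan(-30.9°) tan(-29.314°) = -0.3360, h₀ = 1.9135 rad.
Bracket: h₀ sin ϕ sin δ + cos ϕ cos δ sin h₀ = 1.9135×-0.51354×-0.48959 + 0.85806×0.87195×0.94185 = 0.481100 + 0.704678 = 1.185778.
Q̄ = (S_0/π) × [bracket] = (1963/π) × 1.185778 = 740.9 W/m².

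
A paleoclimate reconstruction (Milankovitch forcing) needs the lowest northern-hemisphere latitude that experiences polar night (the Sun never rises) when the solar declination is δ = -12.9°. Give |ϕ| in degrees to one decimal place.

Polar night requires cos h₀ = −tan ϕ tan δ ≥ 1, i.e. tan ϕ tan δ ≤ −1.
The boundary is |tan ϕ| · |tan δ| = 1, so |ϕ| = 90° − |δ| = 90° − 12.9° = 77.1° in the northern hemisphere.

|ϕ| = 77.1°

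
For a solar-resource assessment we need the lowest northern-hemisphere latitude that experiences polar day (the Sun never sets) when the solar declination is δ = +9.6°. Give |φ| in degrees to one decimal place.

Polar day requires cos H₀ = −tan φ tan δ ≤ −1, i.e. tan φ tan δ ≥ 1.
The boundary is |tan φ| · |tan δ| = 1, so |φ| = 90° − |δ| = 90° − 9.6° = 80.4° in the northern hemisphere.

|φ| = 80.4°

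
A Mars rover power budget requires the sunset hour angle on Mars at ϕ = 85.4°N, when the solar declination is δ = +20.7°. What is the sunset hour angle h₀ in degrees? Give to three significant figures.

Sunrise equation: cos h₀ = −tan ϕ · tan δ = -4.6965 ≤ −1, so the Sun never sets (polar day) and h₀ = π.

h₀ = 180°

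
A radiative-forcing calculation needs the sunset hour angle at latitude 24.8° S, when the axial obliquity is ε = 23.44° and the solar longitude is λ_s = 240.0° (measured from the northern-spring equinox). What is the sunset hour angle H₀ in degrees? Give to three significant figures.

Solar declination: sin δ = sin ε · sin λ_s = sin 23.44° × sin 240.0° = -0.34449, so δ = -20.151°.
cos H₀ = −tan φ · tan δ = −tan(-24.8°) × tan(-20.151°) = -0.1696, so H₀ = 1.7412 rad = 99.76°.

H₀ = 99.8°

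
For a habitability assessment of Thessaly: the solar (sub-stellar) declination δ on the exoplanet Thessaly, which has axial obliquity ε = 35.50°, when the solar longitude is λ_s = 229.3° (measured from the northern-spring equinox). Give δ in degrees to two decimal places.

sin δ = sin ε · sin λ_s = sin 35.50° × sin 229.3° = -0.440251.
δ = arcsin(-0.440251) = -26.12°.

δ = -26.12°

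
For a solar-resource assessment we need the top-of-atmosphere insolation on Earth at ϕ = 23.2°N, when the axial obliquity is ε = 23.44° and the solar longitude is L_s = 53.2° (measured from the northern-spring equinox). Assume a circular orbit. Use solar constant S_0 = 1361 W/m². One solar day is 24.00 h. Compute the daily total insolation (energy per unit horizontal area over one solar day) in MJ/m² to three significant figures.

Solar declination: sin δ = sin ε · sin L_s = sin 23.44° × sin 53.2° = 0.31852, so δ = +18.574°.
cos h₀ = −tan(+23.2°) tan(+18.574°) = -0.1440, h₀ = 1.7153 rad.
Bracket: h₀ sin ϕ sin δ + cos ϕ cos δ sin h₀ = 1.7153×0.39394×0.31852 + 0.91914×0.94792×0.98957 = 0.215232 + 0.862184 = 1.077416.
Q̄ = (S_0/π) × [bracket] = (1361/π) × 1.077416 = 466.76 W/m².
Daily total = Q̄ × 24.00 h × 3600 s/h = 466.76 × 24.00 × 3600 / 10⁶ = 40.33 MJ/m².

40.3 MJ/m²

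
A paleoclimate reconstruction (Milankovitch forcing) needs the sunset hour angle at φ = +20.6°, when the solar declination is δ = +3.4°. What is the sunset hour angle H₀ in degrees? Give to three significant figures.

cos H₀ = −tan φ · tan δ = −tan(+20.6°) × tan(+3.400°) = -0.0223, so H₀ = 1.5931 rad = 91.28°.

H₀ = 91.3°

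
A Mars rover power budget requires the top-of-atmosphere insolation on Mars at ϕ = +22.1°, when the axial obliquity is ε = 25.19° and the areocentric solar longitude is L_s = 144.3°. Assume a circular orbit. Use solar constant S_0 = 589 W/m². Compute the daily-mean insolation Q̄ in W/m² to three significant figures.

sin δ = sin 25.19° × sin 144.3° = 0.24837, so δ = +14.381°.
cos h₀ = −tan(+22.1°) tan(+14.381°) = -0.1041, h₀ = 1.6751 rad.
Bracket: h₀ sin ϕ sin δ + cos ϕ cos δ sin h₀ = 1.6751×0.37622×0.24837 + 0.92653×0.96867×0.99457 = 0.156524 + 0.892628 = 1.049152.
Q̄ = (S_0/π) × [bracket] = (589/π) × 1.049152 = 196.7 W/m².

Q̄ ≈ 197 W/m²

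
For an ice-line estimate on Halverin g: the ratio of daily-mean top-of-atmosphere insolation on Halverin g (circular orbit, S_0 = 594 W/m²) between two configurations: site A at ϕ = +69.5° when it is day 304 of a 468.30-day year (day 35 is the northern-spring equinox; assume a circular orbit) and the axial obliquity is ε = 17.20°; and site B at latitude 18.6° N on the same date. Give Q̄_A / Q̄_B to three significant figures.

— Configuration A (ϕ=+69.5°):
Solar longitude: L_s = 360° × (304 − 35)/468.30 = 206.791°.
sin δ = sin 17.20° × sin 206.791° = -0.13328, so δ = -7.659°.
cos h₀ = −tan(+69.5°) tan(-7.659°) = 0.3597, h₀ = 1.2029 rad.
Bracket: h₀ sin ϕ sin δ + cos ϕ cos δ sin h₀ = 1.2029×0.93667×-0.13328 + 0.35021×0.99108×0.93307 = -0.150169 + 0.323856 = 0.173687.
Q̄ = (S_0/π) × [bracket] = (594/π) × 0.173687 = 32.840 W/m².
— Configuration B (ϕ=+18.6°):
cos h₀ = −tan(+18.6°) tan(-7.659°) = 0.0453, h₀ = 1.5255 rad.
Bracket: h₀ sin ϕ sin δ + cos ϕ cos δ sin h₀ = 1.5255×0.31896×-0.13328 + 0.94777×0.99108×0.99898 = -0.064851 + 0.938358 = 0.873507.
Q̄ = (S_0/π) × [bracket] = (594/π) × 0.873507 = 165.16 W/m².
Ratio Q̄_A / Q̄_B = 32.840 / 165.16 = 0.1988.

Q̄_A / Q̄_B ≈ 0.199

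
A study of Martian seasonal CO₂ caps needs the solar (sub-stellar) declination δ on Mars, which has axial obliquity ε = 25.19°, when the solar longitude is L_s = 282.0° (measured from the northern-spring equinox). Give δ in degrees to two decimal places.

sin δ = sin ε · sin L_s = sin 25.19° × sin 282.0° = -0.416321.
δ = arcsin(-0.416321) = -24.60°.

δ = -24.60°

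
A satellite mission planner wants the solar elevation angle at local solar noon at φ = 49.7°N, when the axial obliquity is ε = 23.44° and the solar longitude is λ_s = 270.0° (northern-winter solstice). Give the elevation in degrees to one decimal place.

Solar declination: sin δ = sin ε · sin λ_s = sin 23.44° × sin 270.0° = -0.39779, so δ = -23.440°.
At local noon the hour angle is zero, so the zenith angle equals |φ − δ| = |+49.7° − (-23.440°)| = 73.140°.
Elevation = 90° − 73.140° = 16.9°.

16.9°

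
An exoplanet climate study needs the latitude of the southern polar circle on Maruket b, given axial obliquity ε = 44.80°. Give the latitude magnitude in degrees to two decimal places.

45.20°

The polar circle is the lowest latitude that experiences at least one full rotation of continuous darkness at the northern-summer solstice; it lies at |φ| = 90° − ε = 90° − 44.80° = 45.20°.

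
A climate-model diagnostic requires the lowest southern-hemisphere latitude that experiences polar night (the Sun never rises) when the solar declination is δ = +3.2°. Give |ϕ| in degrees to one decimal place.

|ϕ| = 86.8°

Polar night requires cos h₀ = −tan ϕ tan δ ≥ 1, i.e. tan ϕ tan δ ≤ −1.
The boundary is |tan ϕ| · |tan δ| = 1, so |ϕ| = 90° − |δ| = 90° − 3.2° = 86.8° in the southern hemisphere.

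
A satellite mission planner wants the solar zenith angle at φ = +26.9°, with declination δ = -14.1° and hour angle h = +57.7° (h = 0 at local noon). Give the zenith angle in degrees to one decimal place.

cos θ_z = sin φ sin δ + cos φ cos δ cos h = -0.110220 + 0.462177 = 0.351957.
θ_z = arccos(0.351957) = 69.4°.

θ_z = 69.4°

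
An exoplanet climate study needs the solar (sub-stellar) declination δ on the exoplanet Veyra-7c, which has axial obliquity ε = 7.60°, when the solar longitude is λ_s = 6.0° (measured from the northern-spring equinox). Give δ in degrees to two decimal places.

δ = +0.79°

sin δ = sin ε · sin λ_s = sin 7.60° × sin 6.0° = 0.013825.
δ = arcsin(0.013825) = +0.79°.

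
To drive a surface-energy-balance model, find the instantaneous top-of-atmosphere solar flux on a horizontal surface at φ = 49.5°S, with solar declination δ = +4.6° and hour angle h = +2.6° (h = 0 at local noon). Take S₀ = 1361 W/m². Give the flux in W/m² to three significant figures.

cos θ_z = sin φ sin δ + cos φ cos δ cos h = -0.060984 + 0.646690 = 0.585706.
Flux = S₀ · cos θ_z = 1361 × 0.585706 = 797.1 W/m².

797 W/m²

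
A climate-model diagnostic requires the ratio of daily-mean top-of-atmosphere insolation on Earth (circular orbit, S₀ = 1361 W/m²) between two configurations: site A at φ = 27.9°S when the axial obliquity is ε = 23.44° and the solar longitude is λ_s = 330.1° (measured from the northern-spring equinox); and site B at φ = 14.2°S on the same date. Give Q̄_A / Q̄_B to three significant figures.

Q̄_A / Q̄_B ≈ 0.989

— Configuration A (φ=-27.9°):
Solar declination: sin δ = sin ε · sin λ_s = sin 23.44° × sin 330.1° = -0.19829, so δ = -11.437°.
cos H₀ = −tan(-27.9°) tan(-11.437°) = -0.1071, H₀ = 1.6781 rad.
Bracket: H₀ sin φ sin δ + cos φ cos δ sin H₀ = 1.6781×-0.46793×-0.19829 + 0.88377×0.98014×0.99425 = 0.155704 + 0.861238 = 1.016942.
Q̄ = (S₀/π) × [bracket] = (1361/π) × 1.016942 = 440.56 W/m².
— Configuration B (φ=-14.2°):
cos H₀ = −tan(-14.2°) tan(-11.437°) = -0.0512, H₀ = 1.6220 rad.
Bracket: H₀ sin φ sin δ + cos φ cos δ sin H₀ = 1.6220×-0.24531×-0.19829 + 0.96945×0.98014×0.99869 = 0.078898 + 0.948952 = 1.027850.
Q̄ = (S₀/π) × [bracket] = (1361/π) × 1.027850 = 445.28 W/m².
Ratio Q̄_A / Q̄_B = 440.56 / 445.28 = 0.9894.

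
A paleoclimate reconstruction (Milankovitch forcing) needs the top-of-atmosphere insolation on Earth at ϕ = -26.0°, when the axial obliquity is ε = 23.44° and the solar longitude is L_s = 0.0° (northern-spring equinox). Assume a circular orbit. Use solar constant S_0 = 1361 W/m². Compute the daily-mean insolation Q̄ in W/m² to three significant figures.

Solar declination: sin δ = sin ε · sin L_s = sin 23.44° × sin 0.0° = 0.00000, so δ = +0.000°.
cos h₀ = −tan(-26.0°) tan(+0.000°) = 0.0000, h₀ = 1.5708 rad.
Bracket: h₀ sin ϕ sin δ + cos ϕ cos δ sin h₀ = 1.5708×-0.43837×0.00000 + 0.89879×1.00000×1.00000 = -0.000000 + 0.898790 = 0.898790.
Q̄ = (S_0/π) × [bracket] = (1361/π) × 0.898790 = 389.4 W/m².

Q̄ ≈ 389 W/m²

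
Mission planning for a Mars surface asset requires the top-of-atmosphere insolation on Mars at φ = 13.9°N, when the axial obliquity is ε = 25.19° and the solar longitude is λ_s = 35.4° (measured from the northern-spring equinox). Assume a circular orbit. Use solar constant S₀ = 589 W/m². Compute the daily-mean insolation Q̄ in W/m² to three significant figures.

Solar declination: sin δ = sin ε · sin λ_s = sin 25.19° × sin 35.4° = 0.24655, so δ = +14.274°.
cos H₀ = −tan(+13.9°) tan(+14.274°) = -0.0630, H₀ = 1.6338 rad.
Bracket: H₀ sin φ sin δ + cos φ cos δ sin H₀ = 1.6338×0.24023×0.24655 + 0.97072×0.96913×0.99802 = 0.096768 + 0.938891 = 1.035659.
Q̄ = (S₀/π) × [bracket] = (589/π) × 1.035659 = 194.2 W/m².

Q̄ ≈ 194 W/m²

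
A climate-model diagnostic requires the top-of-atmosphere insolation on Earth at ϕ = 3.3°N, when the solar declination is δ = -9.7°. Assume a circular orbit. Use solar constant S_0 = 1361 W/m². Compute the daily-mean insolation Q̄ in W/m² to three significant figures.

Q̄ ≈ 420 W/m²

cos h₀ = −tan(+3.3°) tan(-9.700°) = 0.0099, h₀ = 1.5609 rad.
Bracket: h₀ sin ϕ sin δ + cos ϕ cos δ sin h₀ = 1.5609×0.05756×-0.16849 + 0.99834×0.98570×0.99995 = -0.015138 + 0.984015 = 0.968877.
Q̄ = (S_0/π) × [bracket] = (1361/π) × 0.968877 = 419.7 W/m².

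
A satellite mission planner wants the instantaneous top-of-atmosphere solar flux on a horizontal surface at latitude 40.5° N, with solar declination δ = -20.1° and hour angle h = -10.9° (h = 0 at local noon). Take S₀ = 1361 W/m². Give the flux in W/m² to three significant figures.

651 W/m²

cos θ_z = sin φ sin δ + cos φ cos δ cos h = -0.223189 + 0.701210 = 0.478021.
Flux = S₀ · cos θ_z = 1361 × 0.478021 = 650.6 W/m².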